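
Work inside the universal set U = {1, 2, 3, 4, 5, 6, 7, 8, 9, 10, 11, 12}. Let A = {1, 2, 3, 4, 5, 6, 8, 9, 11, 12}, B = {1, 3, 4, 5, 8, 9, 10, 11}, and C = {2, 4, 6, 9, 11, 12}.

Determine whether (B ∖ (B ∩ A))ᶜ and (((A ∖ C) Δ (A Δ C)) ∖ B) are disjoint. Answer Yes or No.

B ∩ A = {1, 3, 4, 5, 8, 9, 11}
B ∖ (B ∩ A) = {10}
(B ∖ (B ∩ A))ᶜ = {1, 2, 3, 4, 5, 6, 7, 8, 9, 11, 12}
A ∖ C = {1, 3, 5, 8}
A Δ C = {1, 3, 5, 8}
(A ∖ C) Δ (A Δ C) = {}
((A ∖ C) Δ (A Δ C)) ∖ B = {}
{1, 2, 3, 4, 5, 6, 7, 8, 9, 11, 12} and {} share no elements.

Yes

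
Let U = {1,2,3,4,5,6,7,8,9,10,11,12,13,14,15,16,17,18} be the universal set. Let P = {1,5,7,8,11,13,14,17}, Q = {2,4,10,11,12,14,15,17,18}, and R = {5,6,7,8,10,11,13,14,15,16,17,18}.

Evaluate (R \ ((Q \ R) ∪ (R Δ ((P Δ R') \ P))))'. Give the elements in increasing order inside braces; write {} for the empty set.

Q \ R = {2,4,12}
R' = {1,2,3,4,9,12}
P Δ R' = {2,3,4,5,7,8,9,11,12,13,14,17}
(P Δ R') \ P = {2,3,4,9,12}
R Δ ((P Δ R') \ P) = {2,3,4,5,6,7,8,9,10,11,12,13,14,15,16,17,18}
(Q \ R) ∪ (R Δ ((P Δ R') \ P)) = {2,3,4,5,6,7,8,9,10,11,12,13,14,15,16,17,18}
R \ ((Q \ R) ∪ (R Δ ((P Δ R') \ P))) = {}
(R \ ((Q \ R) ∪ (R Δ ((P Δ R') \ P))))' = {1,2,3,4,5,6,7,8,9,10,11,12,13,14,15,16,17,18}

{1,2,3,4,5,6,7,8,9,10,11,12,13,14,15,16,17,18}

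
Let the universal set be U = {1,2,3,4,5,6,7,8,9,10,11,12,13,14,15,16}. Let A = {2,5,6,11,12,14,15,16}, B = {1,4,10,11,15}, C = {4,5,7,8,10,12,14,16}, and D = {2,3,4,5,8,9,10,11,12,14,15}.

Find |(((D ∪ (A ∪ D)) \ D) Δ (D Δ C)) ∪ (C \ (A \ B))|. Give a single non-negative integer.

10

A ∪ D = {2,3,4,5,6,8,9,10,11,12,14,15,16}
D ∪ (A ∪ D) = {2,3,4,5,6,8,9,10,11,12,14,15,16}
(D ∪ (A ∪ D)) \ D = {6,16}
D Δ C = {2,3,7,9,11,15,16}
((D ∪ (A ∪ D)) \ D) Δ (D Δ C) = {2,3,6,7,9,11,15}
A \ B = {2,5,6,12,14,16}
C \ (A \ B) = {4,7,8,10}
(((D ∪ (A ∪ D)) \ D) Δ (D Δ C)) ∪ (C \ (A \ B)) = {2,3,4,6,7,8,9,10,11,15}
|(((D ∪ (A ∪ D)) \ D) Δ (D Δ C)) ∪ (C \ (A \ B))| = 10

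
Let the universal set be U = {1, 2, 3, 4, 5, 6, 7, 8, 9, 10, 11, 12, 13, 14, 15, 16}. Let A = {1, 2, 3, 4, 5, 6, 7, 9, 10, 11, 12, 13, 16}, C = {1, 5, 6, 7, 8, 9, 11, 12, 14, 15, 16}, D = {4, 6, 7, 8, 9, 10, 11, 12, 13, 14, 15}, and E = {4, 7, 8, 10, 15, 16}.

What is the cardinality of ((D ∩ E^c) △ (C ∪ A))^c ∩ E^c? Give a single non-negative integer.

E^c = {1, 2, 3, 5, 6, 9, 11, 12, 13, 14}
D ∩ E^c = {6, 9, 11, 12, 13, 14}
C ∪ A = {1, 2, 3, 4, 5, 6, 7, 8, 9, 10, 11, 12, 13, 14, 15, 16}
(D ∩ E^c) △ (C ∪ A) = {1, 2, 3, 4, 5, 7, 8, 10, 15, 16}
((D ∩ E^c) △ (C ∪ A))^c = {6, 9, 11, 12, 13, 14}
((D ∩ E^c) △ (C ∪ A))^c ∩ E^c = {6, 9, 11, 12, 13, 14}
|((D ∩ E^c) △ (C ∪ A))^c ∩ E^c| = 6

6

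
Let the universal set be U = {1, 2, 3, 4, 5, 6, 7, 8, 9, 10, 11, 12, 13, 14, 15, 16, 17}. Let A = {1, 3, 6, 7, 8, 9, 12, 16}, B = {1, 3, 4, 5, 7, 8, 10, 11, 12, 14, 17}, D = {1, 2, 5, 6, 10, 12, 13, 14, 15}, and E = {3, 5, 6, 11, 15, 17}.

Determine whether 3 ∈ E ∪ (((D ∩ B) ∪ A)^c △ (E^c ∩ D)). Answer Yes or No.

Yes

3 ∉ D and 3 ∈ B, so 3 ∉ D ∩ B
3 ∉ (D ∩ B) and 3 ∈ A, so 3 ∈ (D ∩ B) ∪ A
3 ∉ ((D ∩ B) ∪ A)^c since 3 ∈ ((D ∩ B) ∪ A)
3 ∈ E, so 3 ∉ E^c
3 ∉ E^c and 3 ∉ D, so 3 ∉ E^c ∩ D
3 ∉ ((D ∩ B) ∪ A)^c and 3 ∉ (E^c ∩ D), so 3 ∉ ((D ∩ B) ∪ A)^c △ (E^c ∩ D)
3 ∈ E and 3 ∉ (((D ∩ B) ∪ A)^c △ (E^c ∩ D)), so 3 ∈ E ∪ (((D ∩ B) ∪ A)^c △ (E^c ∩ D))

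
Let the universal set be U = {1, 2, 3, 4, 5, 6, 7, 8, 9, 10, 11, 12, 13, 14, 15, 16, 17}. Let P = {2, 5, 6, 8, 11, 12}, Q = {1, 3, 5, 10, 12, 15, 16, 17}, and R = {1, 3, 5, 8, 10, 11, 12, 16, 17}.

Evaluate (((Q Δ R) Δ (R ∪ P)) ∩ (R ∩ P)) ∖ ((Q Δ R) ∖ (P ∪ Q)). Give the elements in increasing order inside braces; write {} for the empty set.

Q Δ R = {8, 11, 15}
R ∪ P = {1, 2, 3, 5, 6, 8, 10, 11, 12, 16, 17}
(Q Δ R) Δ (R ∪ P) = {1, 2, 3, 5, 6, 10, 12, 15, 16, 17}
R ∩ P = {5, 8, 11, 12}
((Q Δ R) Δ (R ∪ P)) ∩ (R ∩ P) = {5, 12}
P ∪ Q = {1, 2, 3, 5, 6, 8, 10, 11, 12, 15, 16, 17}
(Q Δ R) ∖ (P ∪ Q) = {}
(((Q Δ R) Δ (R ∪ P)) ∩ (R ∩ P)) ∖ ((Q Δ R) ∖ (P ∪ Q)) = {5, 12}

{5, 12}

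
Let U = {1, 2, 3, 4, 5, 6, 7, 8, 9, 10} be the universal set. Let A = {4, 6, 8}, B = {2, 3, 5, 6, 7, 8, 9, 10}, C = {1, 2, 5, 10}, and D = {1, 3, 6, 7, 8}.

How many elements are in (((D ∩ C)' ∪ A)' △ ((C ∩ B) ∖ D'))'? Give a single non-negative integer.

D ∩ C = {1}
(D ∩ C)' = {2, 3, 4, 5, 6, 7, 8, 9, 10}
(D ∩ C)' ∪ A = {2, 3, 4, 5, 6, 7, 8, 9, 10}
((D ∩ C)' ∪ A)' = {1}
C ∩ B = {2, 5, 10}
D' = {2, 4, 5, 9, 10}
(C ∩ B) ∖ D' = {}
((D ∩ C)' ∪ A)' △ ((C ∩ B) ∖ D') = {1}
(((D ∩ C)' ∪ A)' △ ((C ∩ B) ∖ D'))' = {2, 3, 4, 5, 6, 7, 8, 9, 10}
|(((D ∩ C)' ∪ A)' △ ((C ∩ B) ∖ D'))'| = 9

9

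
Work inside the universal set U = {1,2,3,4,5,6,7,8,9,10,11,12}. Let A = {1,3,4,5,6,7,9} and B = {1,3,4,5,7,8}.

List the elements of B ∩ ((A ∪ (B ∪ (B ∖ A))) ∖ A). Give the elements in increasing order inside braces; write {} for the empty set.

{8}

B ∖ A = {8}
B ∪ (B ∖ A) = {1,3,4,5,7,8}
A ∪ (B ∪ (B ∖ A)) = {1,3,4,5,6,7,8,9}
(A ∪ (B ∪ (B ∖ A))) ∖ A = {8}
B ∩ ((A ∪ (B ∪ (B ∖ A))) ∖ A) = {8}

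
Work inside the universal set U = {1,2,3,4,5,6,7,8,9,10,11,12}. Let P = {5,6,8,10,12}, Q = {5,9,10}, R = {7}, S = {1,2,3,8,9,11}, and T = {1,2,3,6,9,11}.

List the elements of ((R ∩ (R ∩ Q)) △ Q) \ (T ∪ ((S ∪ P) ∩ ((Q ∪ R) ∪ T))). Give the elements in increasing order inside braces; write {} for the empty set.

{}

R ∩ Q = {}
R ∩ (R ∩ Q) = {}
(R ∩ (R ∩ Q)) △ Q = {5,9,10}
S ∪ P = {1,2,3,5,6,8,9,10,11,12}
Q ∪ R = {5,7,9,10}
(Q ∪ R) ∪ T = {1,2,3,5,6,7,9,10,11}
(S ∪ P) ∩ ((Q ∪ R) ∪ T) = {1,2,3,5,6,9,10,11}
T ∪ ((S ∪ P) ∩ ((Q ∪ R) ∪ T)) = {1,2,3,5,6,9,10,11}
((R ∩ (R ∩ Q)) △ Q) \ (T ∪ ((S ∪ P) ∩ ((Q ∪ R) ∪ T))) = {}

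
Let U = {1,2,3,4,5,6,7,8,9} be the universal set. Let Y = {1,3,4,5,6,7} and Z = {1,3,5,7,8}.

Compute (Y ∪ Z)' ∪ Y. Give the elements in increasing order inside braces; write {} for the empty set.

{1,2,3,4,5,6,7,9}

Y ∪ Z = {1,3,4,5,6,7,8}
(Y ∪ Z)' = {2,9}
(Y ∪ Z)' ∪ Y = {1,2,3,4,5,6,7,9}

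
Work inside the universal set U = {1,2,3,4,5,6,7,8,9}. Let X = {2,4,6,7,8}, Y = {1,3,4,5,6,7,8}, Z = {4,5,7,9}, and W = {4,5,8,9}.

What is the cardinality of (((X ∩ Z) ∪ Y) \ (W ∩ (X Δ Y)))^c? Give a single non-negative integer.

X ∩ Z = {4,7}
(X ∩ Z) ∪ Y = {1,3,4,5,6,7,8}
X Δ Y = {1,2,3,5}
W ∩ (X Δ Y) = {5}
((X ∩ Z) ∪ Y) \ (W ∩ (X Δ Y)) = {1,3,4,6,7,8}
(((X ∩ Z) ∪ Y) \ (W ∩ (X Δ Y)))^c = {2,5,9}
|(((X ∩ Z) ∪ Y) \ (W ∩ (X Δ Y)))^c| = 3

3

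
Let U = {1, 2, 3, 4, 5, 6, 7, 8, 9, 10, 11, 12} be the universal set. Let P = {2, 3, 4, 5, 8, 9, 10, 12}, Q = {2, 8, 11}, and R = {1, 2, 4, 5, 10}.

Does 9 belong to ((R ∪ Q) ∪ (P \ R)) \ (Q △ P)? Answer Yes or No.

No

9 ∉ R and 9 ∉ Q, so 9 ∉ R ∪ Q
9 ∈ P and 9 ∉ R, so 9 ∈ P \ R
9 ∉ (R ∪ Q) and 9 ∈ (P \ R), so 9 ∈ (R ∪ Q) ∪ (P \ R)
9 ∉ Q and 9 ∈ P, so 9 ∈ Q △ P
9 ∈ ((R ∪ Q) ∪ (P \ R)) and 9 ∈ (Q △ P), so 9 ∉ ((R ∪ Q) ∪ (P \ R)) \ (Q △ P)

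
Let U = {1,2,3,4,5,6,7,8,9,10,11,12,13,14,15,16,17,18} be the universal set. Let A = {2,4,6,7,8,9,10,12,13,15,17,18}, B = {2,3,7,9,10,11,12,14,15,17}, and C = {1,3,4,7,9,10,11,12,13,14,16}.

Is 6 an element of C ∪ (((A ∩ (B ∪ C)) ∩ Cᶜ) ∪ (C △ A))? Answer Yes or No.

6 ∉ B and 6 ∉ C, so 6 ∉ B ∪ C
6 ∈ A and 6 ∉ (B ∪ C), so 6 ∉ A ∩ (B ∪ C)
6 ∉ C, so 6 ∈ Cᶜ
6 ∉ (A ∩ (B ∪ C)) and 6 ∈ Cᶜ, so 6 ∉ (A ∩ (B ∪ C)) ∩ Cᶜ
6 ∉ C and 6 ∈ A, so 6 ∈ C △ A
6 ∉ ((A ∩ (B ∪ C)) ∩ Cᶜ) and 6 ∈ (C △ A), so 6 ∈ ((A ∩ (B ∪ C)) ∩ Cᶜ) ∪ (C △ A)
6 ∉ C and 6 ∈ (((A ∩ (B ∪ C)) ∩ Cᶜ) ∪ (C △ A)), so 6 ∈ C ∪ (((A ∩ (B ∪ C)) ∩ Cᶜ) ∪ (C △ A))

Yes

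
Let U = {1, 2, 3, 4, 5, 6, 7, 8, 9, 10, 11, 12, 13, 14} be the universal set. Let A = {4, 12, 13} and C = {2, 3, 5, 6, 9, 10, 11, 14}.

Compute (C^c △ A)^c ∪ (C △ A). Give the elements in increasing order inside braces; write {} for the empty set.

{2, 3, 4, 5, 6, 9, 10, 11, 12, 13, 14}

C^c = {1, 4, 7, 8, 12, 13}
C^c △ A = {1, 7, 8}
(C^c △ A)^c = {2, 3, 4, 5, 6, 9, 10, 11, 12, 13, 14}
C △ A = {2, 3, 4, 5, 6, 9, 10, 11, 12, 13, 14}
(C^c △ A)^c ∪ (C △ A) = {2, 3, 4, 5, 6, 9, 10, 11, 12, 13, 14}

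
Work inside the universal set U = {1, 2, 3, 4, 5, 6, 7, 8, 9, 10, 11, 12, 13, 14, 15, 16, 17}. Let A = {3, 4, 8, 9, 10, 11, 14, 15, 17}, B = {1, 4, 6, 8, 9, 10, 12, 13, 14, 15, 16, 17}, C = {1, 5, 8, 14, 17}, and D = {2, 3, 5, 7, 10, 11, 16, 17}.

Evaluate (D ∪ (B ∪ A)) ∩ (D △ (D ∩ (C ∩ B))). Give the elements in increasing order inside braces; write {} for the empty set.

B ∪ A = {1, 3, 4, 6, 8, 9, 10, 11, 12, 13, 14, 15, 16, 17}
D ∪ (B ∪ A) = {1, 2, 3, 4, 5, 6, 7, 8, 9, 10, 11, 12, 13, 14, 15, 16, 17}
C ∩ B = {1, 8, 14, 17}
D ∩ (C ∩ B) = {17}
D △ (D ∩ (C ∩ B)) = {2, 3, 5, 7, 10, 11, 16}
(D ∪ (B ∪ A)) ∩ (D △ (D ∩ (C ∩ B))) = {2, 3, 5, 7, 10, 11, 16}

{2, 3, 5, 7, 10, 11, 16}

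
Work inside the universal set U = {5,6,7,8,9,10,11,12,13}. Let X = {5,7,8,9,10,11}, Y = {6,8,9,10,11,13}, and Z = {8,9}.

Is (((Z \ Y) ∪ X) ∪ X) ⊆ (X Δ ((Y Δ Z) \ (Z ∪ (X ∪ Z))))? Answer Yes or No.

Yes

Z \ Y = {}
(Z \ Y) ∪ X = {5,7,8,9,10,11}
((Z \ Y) ∪ X) ∪ X = {5,7,8,9,10,11}
Y Δ Z = {6,10,11,13}
X ∪ Z = {5,7,8,9,10,11}
Z ∪ (X ∪ Z) = {5,7,8,9,10,11}
(Y Δ Z) \ (Z ∪ (X ∪ Z)) = {6,13}
X Δ ((Y Δ Z) \ (Z ∪ (X ∪ Z))) = {5,6,7,8,9,10,11,13}
Every element of {5,7,8,9,10,11} is in {5,6,7,8,9,10,11,13}, so ((Z \ Y) ∪ X) ∪ X ⊆ X Δ ((Y Δ Z) \ (Z ∪ (X ∪ Z))).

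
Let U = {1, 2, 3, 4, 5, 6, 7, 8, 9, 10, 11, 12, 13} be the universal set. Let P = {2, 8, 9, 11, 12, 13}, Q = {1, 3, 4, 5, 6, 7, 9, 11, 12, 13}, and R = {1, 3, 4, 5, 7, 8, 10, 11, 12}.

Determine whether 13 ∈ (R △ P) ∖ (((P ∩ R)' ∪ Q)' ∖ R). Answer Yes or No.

Yes

13 ∉ R and 13 ∈ P, so 13 ∈ R △ P
13 ∈ P and 13 ∉ R, so 13 ∉ P ∩ R
13 ∈ (P ∩ R)' since 13 ∉ (P ∩ R)
13 ∈ (P ∩ R)' and 13 ∈ Q, so 13 ∈ (P ∩ R)' ∪ Q
13 ∉ ((P ∩ R)' ∪ Q)' since 13 ∈ ((P ∩ R)' ∪ Q)
13 ∉ ((P ∩ R)' ∪ Q)' and 13 ∉ R, so 13 ∉ ((P ∩ R)' ∪ Q)' ∖ R
13 ∈ (R △ P) and 13 ∉ (((P ∩ R)' ∪ Q)' ∖ R), so 13 ∈ (R △ P) ∖ (((P ∩ R)' ∪ Q)' ∖ R)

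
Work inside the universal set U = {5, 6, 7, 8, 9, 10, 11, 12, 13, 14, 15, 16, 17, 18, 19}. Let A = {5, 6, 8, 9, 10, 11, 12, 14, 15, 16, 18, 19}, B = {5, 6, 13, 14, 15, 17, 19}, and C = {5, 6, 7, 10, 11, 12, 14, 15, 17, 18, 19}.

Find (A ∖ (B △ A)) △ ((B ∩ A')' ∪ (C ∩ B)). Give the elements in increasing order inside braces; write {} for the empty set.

B △ A = {8, 9, 10, 11, 12, 13, 16, 17, 18}
A ∖ (B △ A) = {5, 6, 14, 15, 19}
A' = {7, 13, 17}
B ∩ A' = {13, 17}
(B ∩ A')' = {5, 6, 7, 8, 9, 10, 11, 12, 14, 15, 16, 18, 19}
C ∩ B = {5, 6, 14, 15, 17, 19}
(B ∩ A')' ∪ (C ∩ B) = {5, 6, 7, 8, 9, 10, 11, 12, 14, 15, 16, 17, 18, 19}
(A ∖ (B △ A)) △ ((B ∩ A')' ∪ (C ∩ B)) = {7, 8, 9, 10, 11, 12, 16, 17, 18}

{7, 8, 9, 10, 11, 12, 16, 17, 18}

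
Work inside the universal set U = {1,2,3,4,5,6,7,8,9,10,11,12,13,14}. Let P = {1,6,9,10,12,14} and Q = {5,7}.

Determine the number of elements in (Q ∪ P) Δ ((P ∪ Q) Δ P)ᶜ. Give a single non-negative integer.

8

Q ∪ P = {1,5,6,7,9,10,12,14}
P ∪ Q = {1,5,6,7,9,10,12,14}
(P ∪ Q) Δ P = {5,7}
((P ∪ Q) Δ P)ᶜ = {1,2,3,4,6,8,9,10,11,12,13,14}
(Q ∪ P) Δ ((P ∪ Q) Δ P)ᶜ = {2,3,4,5,7,8,11,13}
|(Q ∪ P) Δ ((P ∪ Q) Δ P)ᶜ| = 8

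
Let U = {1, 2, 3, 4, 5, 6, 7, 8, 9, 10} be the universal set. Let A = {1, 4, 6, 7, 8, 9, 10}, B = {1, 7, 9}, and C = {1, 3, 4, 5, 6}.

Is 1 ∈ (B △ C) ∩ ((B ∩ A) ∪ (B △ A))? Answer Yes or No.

1 ∈ B and 1 ∈ C, so 1 ∉ B △ C
1 ∈ B and 1 ∈ A, so 1 ∈ B ∩ A
1 ∈ B and 1 ∈ A, so 1 ∉ B △ A
1 ∈ (B ∩ A) and 1 ∉ (B △ A), so 1 ∈ (B ∩ A) ∪ (B △ A)
1 ∉ (B △ C) and 1 ∈ ((B ∩ A) ∪ (B △ A)), so 1 ∉ (B △ C) ∩ ((B ∩ A) ∪ (B △ A))

No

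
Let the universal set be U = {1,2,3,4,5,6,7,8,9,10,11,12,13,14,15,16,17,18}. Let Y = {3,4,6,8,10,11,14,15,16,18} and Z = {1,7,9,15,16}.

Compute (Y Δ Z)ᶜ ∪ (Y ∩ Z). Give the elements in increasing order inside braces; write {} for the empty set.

{2,5,12,13,15,16,17}

Y Δ Z = {1,3,4,6,7,8,9,10,11,14,18}
(Y Δ Z)ᶜ = {2,5,12,13,15,16,17}
Y ∩ Z = {15,16}
(Y Δ Z)ᶜ ∪ (Y ∩ Z) = {2,5,12,13,15,16,17}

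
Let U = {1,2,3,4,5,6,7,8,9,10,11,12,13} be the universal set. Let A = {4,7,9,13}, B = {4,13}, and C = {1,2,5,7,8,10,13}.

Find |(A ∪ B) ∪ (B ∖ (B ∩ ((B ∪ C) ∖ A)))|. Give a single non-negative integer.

4

A ∪ B = {4,7,9,13}
B ∪ C = {1,2,4,5,7,8,10,13}
(B ∪ C) ∖ A = {1,2,5,8,10}
B ∩ ((B ∪ C) ∖ A) = {}
B ∖ (B ∩ ((B ∪ C) ∖ A)) = {4,13}
(A ∪ B) ∪ (B ∖ (B ∩ ((B ∪ C) ∖ A))) = {4,7,9,13}
|(A ∪ B) ∪ (B ∖ (B ∩ ((B ∪ C) ∖ A)))| = 4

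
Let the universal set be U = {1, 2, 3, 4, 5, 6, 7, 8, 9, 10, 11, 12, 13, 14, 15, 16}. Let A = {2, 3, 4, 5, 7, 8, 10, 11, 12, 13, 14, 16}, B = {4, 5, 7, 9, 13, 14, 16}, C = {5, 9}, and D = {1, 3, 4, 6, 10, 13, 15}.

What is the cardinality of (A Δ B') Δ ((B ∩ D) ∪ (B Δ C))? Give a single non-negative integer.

4

B' = {1, 2, 3, 6, 8, 10, 11, 12, 15}
A Δ B' = {1, 4, 5, 6, 7, 13, 14, 15, 16}
B ∩ D = {4, 13}
B Δ C = {4, 7, 13, 14, 16}
(B ∩ D) ∪ (B Δ C) = {4, 7, 13, 14, 16}
(A Δ B') Δ ((B ∩ D) ∪ (B Δ C)) = {1, 5, 6, 15}
|(A Δ B') Δ ((B ∩ D) ∪ (B Δ C))| = 4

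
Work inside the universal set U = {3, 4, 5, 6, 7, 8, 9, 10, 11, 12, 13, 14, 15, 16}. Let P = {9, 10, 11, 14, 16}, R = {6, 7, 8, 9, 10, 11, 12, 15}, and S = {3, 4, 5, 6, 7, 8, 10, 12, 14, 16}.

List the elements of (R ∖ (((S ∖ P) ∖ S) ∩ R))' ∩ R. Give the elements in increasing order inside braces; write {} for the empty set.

{}

S ∖ P = {3, 4, 5, 6, 7, 8, 12}
(S ∖ P) ∖ S = {}
((S ∖ P) ∖ S) ∩ R = {}
R ∖ (((S ∖ P) ∖ S) ∩ R) = {6, 7, 8, 9, 10, 11, 12, 15}
(R ∖ (((S ∖ P) ∖ S) ∩ R))' = {3, 4, 5, 13, 14, 16}
(R ∖ (((S ∖ P) ∖ S) ∩ R))' ∩ R = {}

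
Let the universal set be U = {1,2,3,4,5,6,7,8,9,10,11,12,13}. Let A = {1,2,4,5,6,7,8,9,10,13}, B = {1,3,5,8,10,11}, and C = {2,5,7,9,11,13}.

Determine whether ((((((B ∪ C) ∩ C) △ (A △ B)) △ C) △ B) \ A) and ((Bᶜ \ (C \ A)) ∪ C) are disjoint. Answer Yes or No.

Yes

B ∪ C = {1,2,3,5,7,8,9,10,11,13}
(B ∪ C) ∩ C = {2,5,7,9,11,13}
A △ B = {2,3,4,6,7,9,11,13}
((B ∪ C) ∩ C) △ (A △ B) = {3,4,5,6}
(((B ∪ C) ∩ C) △ (A △ B)) △ C = {2,3,4,6,7,9,11,13}
((((B ∪ C) ∩ C) △ (A △ B)) △ C) △ B = {1,2,4,5,6,7,8,9,10,13}
(((((B ∪ C) ∩ C) △ (A △ B)) △ C) △ B) \ A = {}
Bᶜ = {2,4,6,7,9,12,13}
C \ A = {11}
Bᶜ \ (C \ A) = {2,4,6,7,9,12,13}
(Bᶜ \ (C \ A)) ∪ C = {2,4,5,6,7,9,11,12,13}
{} and {2,4,5,6,7,9,11,12,13} share no elements.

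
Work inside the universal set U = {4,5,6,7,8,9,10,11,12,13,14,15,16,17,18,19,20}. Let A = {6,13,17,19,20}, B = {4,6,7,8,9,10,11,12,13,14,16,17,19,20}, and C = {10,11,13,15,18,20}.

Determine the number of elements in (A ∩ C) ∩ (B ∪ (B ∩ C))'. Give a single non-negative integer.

0

A ∩ C = {13,20}
B ∩ C = {10,11,13,20}
B ∪ (B ∩ C) = {4,6,7,8,9,10,11,12,13,14,16,17,19,20}
(B ∪ (B ∩ C))' = {5,15,18}
(A ∩ C) ∩ (B ∪ (B ∩ C))' = {}
|(A ∩ C) ∩ (B ∪ (B ∩ C))'| = 0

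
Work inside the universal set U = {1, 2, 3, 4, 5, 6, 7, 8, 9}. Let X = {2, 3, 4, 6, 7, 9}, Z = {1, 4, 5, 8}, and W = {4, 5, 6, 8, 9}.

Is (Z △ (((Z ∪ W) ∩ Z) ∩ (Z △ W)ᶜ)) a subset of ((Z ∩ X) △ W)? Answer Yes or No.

Z ∪ W = {1, 4, 5, 6, 8, 9}
(Z ∪ W) ∩ Z = {1, 4, 5, 8}
Z △ W = {1, 6, 9}
(Z △ W)ᶜ = {2, 3, 4, 5, 7, 8}
((Z ∪ W) ∩ Z) ∩ (Z △ W)ᶜ = {4, 5, 8}
Z △ (((Z ∪ W) ∩ Z) ∩ (Z △ W)ᶜ) = {1}
Z ∩ X = {4}
(Z ∩ X) △ W = {5, 6, 8, 9}
1 ∈ Z △ (((Z ∪ W) ∩ Z) ∩ (Z △ W)ᶜ) but 1 ∉ (Z ∩ X) △ W, so the inclusion fails.

No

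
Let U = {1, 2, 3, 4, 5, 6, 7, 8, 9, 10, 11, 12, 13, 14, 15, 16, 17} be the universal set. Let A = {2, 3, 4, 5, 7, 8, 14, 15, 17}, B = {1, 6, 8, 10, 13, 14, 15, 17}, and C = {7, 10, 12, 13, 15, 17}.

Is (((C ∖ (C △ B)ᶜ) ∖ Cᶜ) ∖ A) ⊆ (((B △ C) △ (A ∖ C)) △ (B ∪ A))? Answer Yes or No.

C △ B = {1, 6, 7, 8, 12, 14}
(C △ B)ᶜ = {2, 3, 4, 5, 9, 10, 11, 13, 15, 16, 17}
C ∖ (C △ B)ᶜ = {7, 12}
Cᶜ = {1, 2, 3, 4, 5, 6, 8, 9, 11, 14, 16}
(C ∖ (C △ B)ᶜ) ∖ Cᶜ = {7, 12}
((C ∖ (C △ B)ᶜ) ∖ Cᶜ) ∖ A = {12}
B △ C = {1, 6, 7, 8, 12, 14}
A ∖ C = {2, 3, 4, 5, 8, 14}
(B △ C) △ (A ∖ C) = {1, 2, 3, 4, 5, 6, 7, 12}
B ∪ A = {1, 2, 3, 4, 5, 6, 7, 8, 10, 13, 14, 15, 17}
((B △ C) △ (A ∖ C)) △ (B ∪ A) = {8, 10, 12, 13, 14, 15, 17}
Every element of {12} is in {8, 10, 12, 13, 14, 15, 17}, so ((C ∖ (C △ B)ᶜ) ∖ Cᶜ) ∖ A ⊆ ((B △ C) △ (A ∖ C)) △ (B ∪ A).

Yes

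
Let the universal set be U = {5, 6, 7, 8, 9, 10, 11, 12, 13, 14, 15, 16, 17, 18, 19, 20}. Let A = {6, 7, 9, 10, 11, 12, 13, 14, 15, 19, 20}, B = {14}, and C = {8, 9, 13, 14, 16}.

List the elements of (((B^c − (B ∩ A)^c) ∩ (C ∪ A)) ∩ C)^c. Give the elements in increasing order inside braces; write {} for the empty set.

B^c = {5, 6, 7, 8, 9, 10, 11, 12, 13, 15, 16, 17, 18, 19, 20}
B ∩ A = {14}
(B ∩ A)^c = {5, 6, 7, 8, 9, 10, 11, 12, 13, 15, 16, 17, 18, 19, 20}
B^c − (B ∩ A)^c = {}
C ∪ A = {6, 7, 8, 9, 10, 11, 12, 13, 14, 15, 16, 19, 20}
(B^c − (B ∩ A)^c) ∩ (C ∪ A) = {}
((B^c − (B ∩ A)^c) ∩ (C ∪ A)) ∩ C = {}
(((B^c − (B ∩ A)^c) ∩ (C ∪ A)) ∩ C)^c = {5, 6, 7, 8, 9, 10, 11, 12, 13, 14, 15, 16, 17, 18, 19, 20}

{5, 6, 7, 8, 9, 10, 11, 12, 13, 14, 15, 16, 17, 18, 19, 20}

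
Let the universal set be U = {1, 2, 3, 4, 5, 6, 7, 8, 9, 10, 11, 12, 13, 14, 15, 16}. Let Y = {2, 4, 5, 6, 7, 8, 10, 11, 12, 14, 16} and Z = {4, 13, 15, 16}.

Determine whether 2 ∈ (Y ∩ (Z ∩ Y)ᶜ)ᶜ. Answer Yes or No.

2 ∉ Z and 2 ∈ Y, so 2 ∉ Z ∩ Y
2 ∈ (Z ∩ Y)ᶜ since 2 ∉ (Z ∩ Y)
2 ∈ Y and 2 ∈ (Z ∩ Y)ᶜ, so 2 ∈ Y ∩ (Z ∩ Y)ᶜ
2 ∉ (Y ∩ (Z ∩ Y)ᶜ)ᶜ since 2 ∈ (Y ∩ (Z ∩ Y)ᶜ)

No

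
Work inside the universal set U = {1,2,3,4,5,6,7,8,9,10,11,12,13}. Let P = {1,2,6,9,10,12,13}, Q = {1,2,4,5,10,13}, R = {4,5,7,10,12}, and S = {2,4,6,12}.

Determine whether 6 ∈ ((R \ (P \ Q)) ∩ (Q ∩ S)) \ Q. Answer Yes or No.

6 ∈ P and 6 ∉ Q, so 6 ∈ P \ Q
6 ∉ R and 6 ∈ (P \ Q), so 6 ∉ R \ (P \ Q)
6 ∉ Q and 6 ∈ S, so 6 ∉ Q ∩ S
6 ∉ (R \ (P \ Q)) and 6 ∉ (Q ∩ S), so 6 ∉ (R \ (P \ Q)) ∩ (Q ∩ S)
6 ∉ ((R \ (P \ Q)) ∩ (Q ∩ S)) and 6 ∉ Q, so 6 ∉ ((R \ (P \ Q)) ∩ (Q ∩ S)) \ Q

No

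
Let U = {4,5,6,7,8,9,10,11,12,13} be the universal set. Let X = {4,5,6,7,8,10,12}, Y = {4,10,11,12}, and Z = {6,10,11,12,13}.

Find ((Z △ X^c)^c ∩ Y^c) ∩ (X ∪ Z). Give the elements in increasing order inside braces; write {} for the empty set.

X^c = {9,11,13}
Z △ X^c = {6,9,10,12}
(Z △ X^c)^c = {4,5,7,8,11,13}
Y^c = {5,6,7,8,9,13}
(Z △ X^c)^c ∩ Y^c = {5,7,8,13}
X ∪ Z = {4,5,6,7,8,10,11,12,13}
((Z △ X^c)^c ∩ Y^c) ∩ (X ∪ Z) = {5,7,8,13}

{5,7,8,13}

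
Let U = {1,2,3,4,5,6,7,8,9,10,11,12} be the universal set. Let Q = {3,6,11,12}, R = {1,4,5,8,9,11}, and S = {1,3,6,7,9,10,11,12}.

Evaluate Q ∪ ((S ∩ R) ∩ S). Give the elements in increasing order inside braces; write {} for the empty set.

S ∩ R = {1,9,11}
(S ∩ R) ∩ S = {1,9,11}
Q ∪ ((S ∩ R) ∩ S) = {1,3,6,9,11,12}

{1,3,6,9,11,12}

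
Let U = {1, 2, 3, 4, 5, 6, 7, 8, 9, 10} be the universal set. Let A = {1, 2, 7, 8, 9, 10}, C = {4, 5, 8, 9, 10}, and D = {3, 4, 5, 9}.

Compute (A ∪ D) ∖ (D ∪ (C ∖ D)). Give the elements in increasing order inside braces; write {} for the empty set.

A ∪ D = {1, 2, 3, 4, 5, 7, 8, 9, 10}
C ∖ D = {8, 10}
D ∪ (C ∖ D) = {3, 4, 5, 8, 9, 10}
(A ∪ D) ∖ (D ∪ (C ∖ D)) = {1, 2, 7}

{1, 2, 7}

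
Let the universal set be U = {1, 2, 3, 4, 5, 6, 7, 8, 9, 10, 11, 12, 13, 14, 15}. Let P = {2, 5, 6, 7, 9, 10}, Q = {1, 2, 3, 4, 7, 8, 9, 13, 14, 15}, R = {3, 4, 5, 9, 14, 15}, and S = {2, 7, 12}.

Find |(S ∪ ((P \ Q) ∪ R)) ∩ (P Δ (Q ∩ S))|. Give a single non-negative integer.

4

P \ Q = {5, 6, 10}
(P \ Q) ∪ R = {3, 4, 5, 6, 9, 10, 14, 15}
S ∪ ((P \ Q) ∪ R) = {2, 3, 4, 5, 6, 7, 9, 10, 12, 14, 15}
Q ∩ S = {2, 7}
P Δ (Q ∩ S) = {5, 6, 9, 10}
(S ∪ ((P \ Q) ∪ R)) ∩ (P Δ (Q ∩ S)) = {5, 6, 9, 10}
|(S ∪ ((P \ Q) ∪ R)) ∩ (P Δ (Q ∩ S))| = 4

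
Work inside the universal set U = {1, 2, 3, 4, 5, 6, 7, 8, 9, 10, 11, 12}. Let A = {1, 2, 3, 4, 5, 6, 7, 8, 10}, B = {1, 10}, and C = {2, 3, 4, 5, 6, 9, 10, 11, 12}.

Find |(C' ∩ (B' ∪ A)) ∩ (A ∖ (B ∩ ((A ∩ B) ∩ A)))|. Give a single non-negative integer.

C' = {1, 7, 8}
B' = {2, 3, 4, 5, 6, 7, 8, 9, 11, 12}
B' ∪ A = {1, 2, 3, 4, 5, 6, 7, 8, 9, 10, 11, 12}
C' ∩ (B' ∪ A) = {1, 7, 8}
A ∩ B = {1, 10}
(A ∩ B) ∩ A = {1, 10}
B ∩ ((A ∩ B) ∩ A) = {1, 10}
A ∖ (B ∩ ((A ∩ B) ∩ A)) = {2, 3, 4, 5, 6, 7, 8}
(C' ∩ (B' ∪ A)) ∩ (A ∖ (B ∩ ((A ∩ B) ∩ A))) = {7, 8}
|(C' ∩ (B' ∪ A)) ∩ (A ∖ (B ∩ ((A ∩ B) ∩ A)))| = 2

2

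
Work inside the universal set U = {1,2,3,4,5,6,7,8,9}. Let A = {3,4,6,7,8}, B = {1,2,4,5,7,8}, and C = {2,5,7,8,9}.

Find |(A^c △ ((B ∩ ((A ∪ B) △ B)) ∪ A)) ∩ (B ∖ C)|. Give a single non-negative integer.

2

A^c = {1,2,5,9}
A ∪ B = {1,2,3,4,5,6,7,8}
(A ∪ B) △ B = {3,6}
B ∩ ((A ∪ B) △ B) = {}
(B ∩ ((A ∪ B) △ B)) ∪ A = {3,4,6,7,8}
A^c △ ((B ∩ ((A ∪ B) △ B)) ∪ A) = {1,2,3,4,5,6,7,8,9}
B ∖ C = {1,4}
(A^c △ ((B ∩ ((A ∪ B) △ B)) ∪ A)) ∩ (B ∖ C) = {1,4}
|(A^c △ ((B ∩ ((A ∪ B) △ B)) ∪ A)) ∩ (B ∖ C)| = 2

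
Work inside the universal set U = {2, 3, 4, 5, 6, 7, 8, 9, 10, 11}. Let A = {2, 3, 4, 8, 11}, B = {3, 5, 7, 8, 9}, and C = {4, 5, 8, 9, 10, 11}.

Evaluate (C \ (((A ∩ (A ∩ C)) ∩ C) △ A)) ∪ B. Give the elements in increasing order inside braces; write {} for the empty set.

{3, 4, 5, 7, 8, 9, 10, 11}

A ∩ C = {4, 8, 11}
A ∩ (A ∩ C) = {4, 8, 11}
(A ∩ (A ∩ C)) ∩ C = {4, 8, 11}
((A ∩ (A ∩ C)) ∩ C) △ A = {2, 3}
C \ (((A ∩ (A ∩ C)) ∩ C) △ A) = {4, 5, 8, 9, 10, 11}
(C \ (((A ∩ (A ∩ C)) ∩ C) △ A)) ∪ B = {3, 4, 5, 7, 8, 9, 10, 11}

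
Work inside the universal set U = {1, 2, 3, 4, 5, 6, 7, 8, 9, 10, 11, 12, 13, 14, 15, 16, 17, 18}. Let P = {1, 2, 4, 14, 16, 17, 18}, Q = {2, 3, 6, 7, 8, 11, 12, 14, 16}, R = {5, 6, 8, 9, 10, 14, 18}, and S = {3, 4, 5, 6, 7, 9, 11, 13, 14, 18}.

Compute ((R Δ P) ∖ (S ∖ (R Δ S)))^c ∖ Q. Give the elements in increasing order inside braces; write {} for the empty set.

R Δ P = {1, 2, 4, 5, 6, 8, 9, 10, 16, 17}
R Δ S = {3, 4, 7, 8, 10, 11, 13}
S ∖ (R Δ S) = {5, 6, 9, 14, 18}
(R Δ P) ∖ (S ∖ (R Δ S)) = {1, 2, 4, 8, 10, 16, 17}
((R Δ P) ∖ (S ∖ (R Δ S)))^c = {3, 5, 6, 7, 9, 11, 12, 13, 14, 15, 18}
((R Δ P) ∖ (S ∖ (R Δ S)))^c ∖ Q = {5, 9, 13, 15, 18}

{5, 9, 13, 15, 18}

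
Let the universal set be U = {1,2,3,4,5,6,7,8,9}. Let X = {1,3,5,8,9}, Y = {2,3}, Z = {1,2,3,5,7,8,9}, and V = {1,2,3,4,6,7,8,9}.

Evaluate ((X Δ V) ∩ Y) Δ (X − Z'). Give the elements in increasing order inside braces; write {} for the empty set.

X Δ V = {2,4,5,6,7}
(X Δ V) ∩ Y = {2}
Z' = {4,6}
X − Z' = {1,3,5,8,9}
((X Δ V) ∩ Y) Δ (X − Z') = {1,2,3,5,8,9}

{1,2,3,5,8,9}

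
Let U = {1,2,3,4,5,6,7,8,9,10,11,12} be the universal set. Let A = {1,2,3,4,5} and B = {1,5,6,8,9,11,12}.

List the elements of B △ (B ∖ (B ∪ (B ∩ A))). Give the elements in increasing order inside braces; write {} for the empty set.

B ∩ A = {1,5}
B ∪ (B ∩ A) = {1,5,6,8,9,11,12}
B ∖ (B ∪ (B ∩ A)) = {}
B △ (B ∖ (B ∪ (B ∩ A))) = {1,5,6,8,9,11,12}

{1,5,6,8,9,11,12}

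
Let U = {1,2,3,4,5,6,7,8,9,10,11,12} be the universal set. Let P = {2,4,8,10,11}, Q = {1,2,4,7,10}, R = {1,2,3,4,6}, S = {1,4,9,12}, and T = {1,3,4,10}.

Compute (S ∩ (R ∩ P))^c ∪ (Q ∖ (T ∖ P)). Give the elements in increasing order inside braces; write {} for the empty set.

R ∩ P = {2,4}
S ∩ (R ∩ P) = {4}
(S ∩ (R ∩ P))^c = {1,2,3,5,6,7,8,9,10,11,12}
T ∖ P = {1,3}
Q ∖ (T ∖ P) = {2,4,7,10}
(S ∩ (R ∩ P))^c ∪ (Q ∖ (T ∖ P)) = {1,2,3,4,5,6,7,8,9,10,11,12}

{1,2,3,4,5,6,7,8,9,10,11,12}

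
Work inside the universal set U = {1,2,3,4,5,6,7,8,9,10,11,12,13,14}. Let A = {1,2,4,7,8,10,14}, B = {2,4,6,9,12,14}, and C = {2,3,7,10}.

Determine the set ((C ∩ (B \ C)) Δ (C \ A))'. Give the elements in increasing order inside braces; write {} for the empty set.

B \ C = {4,6,9,12,14}
C ∩ (B \ C) = {}
C \ A = {3}
(C ∩ (B \ C)) Δ (C \ A) = {3}
((C ∩ (B \ C)) Δ (C \ A))' = {1,2,4,5,6,7,8,9,10,11,12,13,14}

{1,2,4,5,6,7,8,9,10,11,12,13,14}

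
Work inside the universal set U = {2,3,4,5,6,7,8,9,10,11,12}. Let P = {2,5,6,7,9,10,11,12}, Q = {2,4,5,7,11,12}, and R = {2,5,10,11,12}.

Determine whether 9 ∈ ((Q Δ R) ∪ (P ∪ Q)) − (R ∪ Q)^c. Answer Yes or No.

9 ∉ Q and 9 ∉ R, so 9 ∉ Q Δ R
9 ∈ P and 9 ∉ Q, so 9 ∈ P ∪ Q
9 ∉ (Q Δ R) and 9 ∈ (P ∪ Q), so 9 ∈ (Q Δ R) ∪ (P ∪ Q)
9 ∉ R and 9 ∉ Q, so 9 ∉ R ∪ Q
9 ∈ (R ∪ Q)^c since 9 ∉ (R ∪ Q)
9 ∈ ((Q Δ R) ∪ (P ∪ Q)) and 9 ∈ (R ∪ Q)^c, so 9 ∉ ((Q Δ R) ∪ (P ∪ Q)) − (R ∪ Q)^c

No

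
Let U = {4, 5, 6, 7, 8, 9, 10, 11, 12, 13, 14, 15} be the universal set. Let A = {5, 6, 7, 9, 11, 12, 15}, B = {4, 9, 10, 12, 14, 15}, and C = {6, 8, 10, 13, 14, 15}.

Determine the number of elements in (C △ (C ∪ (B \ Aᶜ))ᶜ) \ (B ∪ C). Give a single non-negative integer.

Aᶜ = {4, 8, 10, 13, 14}
B \ Aᶜ = {9, 12, 15}
C ∪ (B \ Aᶜ) = {6, 8, 9, 10, 12, 13, 14, 15}
(C ∪ (B \ Aᶜ))ᶜ = {4, 5, 7, 11}
C △ (C ∪ (B \ Aᶜ))ᶜ = {4, 5, 6, 7, 8, 10, 11, 13, 14, 15}
B ∪ C = {4, 6, 8, 9, 10, 12, 13, 14, 15}
(C △ (C ∪ (B \ Aᶜ))ᶜ) \ (B ∪ C) = {5, 7, 11}
|(C △ (C ∪ (B \ Aᶜ))ᶜ) \ (B ∪ C)| = 3

3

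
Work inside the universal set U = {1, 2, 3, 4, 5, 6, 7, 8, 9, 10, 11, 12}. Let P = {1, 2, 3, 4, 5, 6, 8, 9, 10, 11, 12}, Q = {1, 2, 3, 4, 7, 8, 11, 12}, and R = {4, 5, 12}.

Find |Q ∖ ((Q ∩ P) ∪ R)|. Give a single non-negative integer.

Q ∩ P = {1, 2, 3, 4, 8, 11, 12}
(Q ∩ P) ∪ R = {1, 2, 3, 4, 5, 8, 11, 12}
Q ∖ ((Q ∩ P) ∪ R) = {7}
|Q ∖ ((Q ∩ P) ∪ R)| = 1

1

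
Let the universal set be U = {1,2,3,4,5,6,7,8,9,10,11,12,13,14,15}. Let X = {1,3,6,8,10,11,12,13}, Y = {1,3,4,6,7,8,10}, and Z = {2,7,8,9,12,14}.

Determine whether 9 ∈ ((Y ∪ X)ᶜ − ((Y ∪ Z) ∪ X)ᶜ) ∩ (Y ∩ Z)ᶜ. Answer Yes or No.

Yes

9 ∉ Y and 9 ∉ X, so 9 ∉ Y ∪ X
9 ∈ (Y ∪ X)ᶜ since 9 ∉ (Y ∪ X)
9 ∉ Y and 9 ∈ Z, so 9 ∈ Y ∪ Z
9 ∈ (Y ∪ Z) and 9 ∉ X, so 9 ∈ (Y ∪ Z) ∪ X
9 ∉ ((Y ∪ Z) ∪ X)ᶜ since 9 ∈ ((Y ∪ Z) ∪ X)
9 ∈ (Y ∪ X)ᶜ and 9 ∉ ((Y ∪ Z) ∪ X)ᶜ, so 9 ∈ (Y ∪ X)ᶜ − ((Y ∪ Z) ∪ X)ᶜ
9 ∉ Y and 9 ∈ Z, so 9 ∉ Y ∩ Z
9 ∈ (Y ∩ Z)ᶜ since 9 ∉ (Y ∩ Z)
9 ∈ ((Y ∪ X)ᶜ − ((Y ∪ Z) ∪ X)ᶜ) and 9 ∈ (Y ∩ Z)ᶜ, so 9 ∈ ((Y ∪ X)ᶜ − ((Y ∪ Z) ∪ X)ᶜ) ∩ (Y ∩ Z)ᶜ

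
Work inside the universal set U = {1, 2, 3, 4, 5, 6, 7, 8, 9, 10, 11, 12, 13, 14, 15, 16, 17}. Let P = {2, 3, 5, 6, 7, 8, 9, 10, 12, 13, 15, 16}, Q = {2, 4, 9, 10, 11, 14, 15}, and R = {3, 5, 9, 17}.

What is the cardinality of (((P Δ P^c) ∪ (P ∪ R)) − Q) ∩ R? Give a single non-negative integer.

P^c = {1, 4, 11, 14, 17}
P Δ P^c = {1, 2, 3, 4, 5, 6, 7, 8, 9, 10, 11, 12, 13, 14, 15, 16, 17}
P ∪ R = {2, 3, 5, 6, 7, 8, 9, 10, 12, 13, 15, 16, 17}
(P Δ P^c) ∪ (P ∪ R) = {1, 2, 3, 4, 5, 6, 7, 8, 9, 10, 11, 12, 13, 14, 15, 16, 17}
((P Δ P^c) ∪ (P ∪ R)) − Q = {1, 3, 5, 6, 7, 8, 12, 13, 16, 17}
(((P Δ P^c) ∪ (P ∪ R)) − Q) ∩ R = {3, 5, 17}
|(((P Δ P^c) ∪ (P ∪ R)) − Q) ∩ R| = 3

3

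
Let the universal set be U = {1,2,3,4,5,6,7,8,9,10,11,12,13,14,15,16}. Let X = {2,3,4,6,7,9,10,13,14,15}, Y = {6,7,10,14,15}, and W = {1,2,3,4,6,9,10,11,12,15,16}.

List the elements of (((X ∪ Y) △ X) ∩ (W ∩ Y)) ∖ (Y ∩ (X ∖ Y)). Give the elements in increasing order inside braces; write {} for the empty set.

X ∪ Y = {2,3,4,6,7,9,10,13,14,15}
(X ∪ Y) △ X = {}
W ∩ Y = {6,10,15}
((X ∪ Y) △ X) ∩ (W ∩ Y) = {}
X ∖ Y = {2,3,4,9,13}
Y ∩ (X ∖ Y) = {}
(((X ∪ Y) △ X) ∩ (W ∩ Y)) ∖ (Y ∩ (X ∖ Y)) = {}

{}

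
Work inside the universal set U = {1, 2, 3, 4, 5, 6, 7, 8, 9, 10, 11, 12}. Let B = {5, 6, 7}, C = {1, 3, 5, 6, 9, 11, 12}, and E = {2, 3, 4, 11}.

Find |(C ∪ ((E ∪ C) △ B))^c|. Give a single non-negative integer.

2

E ∪ C = {1, 2, 3, 4, 5, 6, 9, 11, 12}
(E ∪ C) △ B = {1, 2, 3, 4, 7, 9, 11, 12}
C ∪ ((E ∪ C) △ B) = {1, 2, 3, 4, 5, 6, 7, 9, 11, 12}
(C ∪ ((E ∪ C) △ B))^c = {8, 10}
|(C ∪ ((E ∪ C) △ B))^c| = 2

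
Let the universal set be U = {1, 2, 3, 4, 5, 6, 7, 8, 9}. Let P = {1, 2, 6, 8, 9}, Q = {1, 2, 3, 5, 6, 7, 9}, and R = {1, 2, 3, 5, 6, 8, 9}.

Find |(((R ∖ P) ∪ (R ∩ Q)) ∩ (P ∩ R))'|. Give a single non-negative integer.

5

R ∖ P = {3, 5}
R ∩ Q = {1, 2, 3, 5, 6, 9}
(R ∖ P) ∪ (R ∩ Q) = {1, 2, 3, 5, 6, 9}
P ∩ R = {1, 2, 6, 8, 9}
((R ∖ P) ∪ (R ∩ Q)) ∩ (P ∩ R) = {1, 2, 6, 9}
(((R ∖ P) ∪ (R ∩ Q)) ∩ (P ∩ R))' = {3, 4, 5, 7, 8}
|(((R ∖ P) ∪ (R ∩ Q)) ∩ (P ∩ R))'| = 5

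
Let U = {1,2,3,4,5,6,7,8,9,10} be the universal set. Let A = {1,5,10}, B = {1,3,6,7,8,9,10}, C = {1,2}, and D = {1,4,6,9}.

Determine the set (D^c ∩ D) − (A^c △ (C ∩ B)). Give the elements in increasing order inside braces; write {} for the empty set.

D^c = {2,3,5,7,8,10}
D^c ∩ D = {}
A^c = {2,3,4,6,7,8,9}
C ∩ B = {1}
A^c △ (C ∩ B) = {1,2,3,4,6,7,8,9}
(D^c ∩ D) − (A^c △ (C ∩ B)) = {}

{}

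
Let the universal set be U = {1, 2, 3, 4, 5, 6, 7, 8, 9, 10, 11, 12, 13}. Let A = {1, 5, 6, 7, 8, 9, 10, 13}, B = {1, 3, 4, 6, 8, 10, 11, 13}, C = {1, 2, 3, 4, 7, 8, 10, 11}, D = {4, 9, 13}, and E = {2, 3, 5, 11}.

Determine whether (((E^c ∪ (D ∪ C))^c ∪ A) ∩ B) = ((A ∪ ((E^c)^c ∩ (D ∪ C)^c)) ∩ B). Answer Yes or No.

E^c = {1, 4, 6, 7, 8, 9, 10, 12, 13}
D ∪ C = {1, 2, 3, 4, 7, 8, 9, 10, 11, 13}
E^c ∪ (D ∪ C) = {1, 2, 3, 4, 6, 7, 8, 9, 10, 11, 12, 13}
(E^c ∪ (D ∪ C))^c = {5}
(E^c ∪ (D ∪ C))^c ∪ A = {1, 5, 6, 7, 8, 9, 10, 13}
((E^c ∪ (D ∪ C))^c ∪ A) ∩ B = {1, 6, 8, 10, 13}
(E^c)^c = {2, 3, 5, 11}
(D ∪ C)^c = {5, 6, 12}
(E^c)^c ∩ (D ∪ C)^c = {5}
A ∪ ((E^c)^c ∩ (D ∪ C)^c) = {1, 5, 6, 7, 8, 9, 10, 13}
(A ∪ ((E^c)^c ∩ (D ∪ C)^c)) ∩ B = {1, 6, 8, 10, 13}
Both equal {1, 6, 8, 10, 13}, so ((E^c ∪ (D ∪ C))^c ∪ A) ∩ B = (A ∪ ((E^c)^c ∩ (D ∪ C)^c)) ∩ B.

Yes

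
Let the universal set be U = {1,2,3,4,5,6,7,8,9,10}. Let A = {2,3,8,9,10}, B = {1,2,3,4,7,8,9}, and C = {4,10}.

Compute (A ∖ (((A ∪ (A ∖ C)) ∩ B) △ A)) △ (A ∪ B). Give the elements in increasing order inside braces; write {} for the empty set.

A ∖ C = {2,3,8,9}
A ∪ (A ∖ C) = {2,3,8,9,10}
(A ∪ (A ∖ C)) ∩ B = {2,3,8,9}
((A ∪ (A ∖ C)) ∩ B) △ A = {10}
A ∖ (((A ∪ (A ∖ C)) ∩ B) △ A) = {2,3,8,9}
A ∪ B = {1,2,3,4,7,8,9,10}
(A ∖ (((A ∪ (A ∖ C)) ∩ B) △ A)) △ (A ∪ B) = {1,4,7,10}

{1,4,7,10}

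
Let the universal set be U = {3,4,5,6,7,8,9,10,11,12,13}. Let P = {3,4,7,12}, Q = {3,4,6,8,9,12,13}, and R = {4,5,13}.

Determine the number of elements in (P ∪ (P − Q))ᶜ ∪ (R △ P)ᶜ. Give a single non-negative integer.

P − Q = {7}
P ∪ (P − Q) = {3,4,7,12}
(P ∪ (P − Q))ᶜ = {5,6,8,9,10,11,13}
R △ P = {3,5,7,12,13}
(R △ P)ᶜ = {4,6,8,9,10,11}
(P ∪ (P − Q))ᶜ ∪ (R △ P)ᶜ = {4,5,6,8,9,10,11,13}
|(P ∪ (P − Q))ᶜ ∪ (R △ P)ᶜ| = 8

8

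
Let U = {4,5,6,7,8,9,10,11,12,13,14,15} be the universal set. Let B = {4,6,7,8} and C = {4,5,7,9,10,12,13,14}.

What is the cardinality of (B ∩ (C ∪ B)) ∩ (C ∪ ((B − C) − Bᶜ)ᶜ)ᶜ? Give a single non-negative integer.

2

C ∪ B = {4,5,6,7,8,9,10,12,13,14}
B ∩ (C ∪ B) = {4,6,7,8}
B − C = {6,8}
Bᶜ = {5,9,10,11,12,13,14,15}
(B − C) − Bᶜ = {6,8}
((B − C) − Bᶜ)ᶜ = {4,5,7,9,10,11,12,13,14,15}
C ∪ ((B − C) − Bᶜ)ᶜ = {4,5,7,9,10,11,12,13,14,15}
(C ∪ ((B − C) − Bᶜ)ᶜ)ᶜ = {6,8}
(B ∩ (C ∪ B)) ∩ (C ∪ ((B − C) − Bᶜ)ᶜ)ᶜ = {6,8}
|(B ∩ (C ∪ B)) ∩ (C ∪ ((B − C) − Bᶜ)ᶜ)ᶜ| = 2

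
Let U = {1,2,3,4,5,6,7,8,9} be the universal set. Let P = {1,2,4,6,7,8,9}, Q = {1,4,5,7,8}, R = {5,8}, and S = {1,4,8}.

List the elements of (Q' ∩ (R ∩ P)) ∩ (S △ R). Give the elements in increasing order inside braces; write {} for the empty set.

Q' = {2,3,6,9}
R ∩ P = {8}
Q' ∩ (R ∩ P) = {}
S △ R = {1,4,5}
(Q' ∩ (R ∩ P)) ∩ (S △ R) = {}

{}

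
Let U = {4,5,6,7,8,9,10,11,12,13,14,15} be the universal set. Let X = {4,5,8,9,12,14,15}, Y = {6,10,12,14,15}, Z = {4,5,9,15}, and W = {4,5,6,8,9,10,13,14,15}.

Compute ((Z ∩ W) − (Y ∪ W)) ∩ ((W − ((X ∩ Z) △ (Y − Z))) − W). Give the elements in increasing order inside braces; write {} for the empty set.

Z ∩ W = {4,5,9,15}
Y ∪ W = {4,5,6,8,9,10,12,13,14,15}
(Z ∩ W) − (Y ∪ W) = {}
X ∩ Z = {4,5,9,15}
Y − Z = {6,10,12,14}
(X ∩ Z) △ (Y − Z) = {4,5,6,9,10,12,14,15}
W − ((X ∩ Z) △ (Y − Z)) = {8,13}
(W − ((X ∩ Z) △ (Y − Z))) − W = {}
((Z ∩ W) − (Y ∪ W)) ∩ ((W − ((X ∩ Z) △ (Y − Z))) − W) = {}

{}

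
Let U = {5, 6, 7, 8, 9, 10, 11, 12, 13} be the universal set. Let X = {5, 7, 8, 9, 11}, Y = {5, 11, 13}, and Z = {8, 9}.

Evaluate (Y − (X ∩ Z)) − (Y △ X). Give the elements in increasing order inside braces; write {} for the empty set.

{5, 11}

X ∩ Z = {8, 9}
Y − (X ∩ Z) = {5, 11, 13}
Y △ X = {7, 8, 9, 13}
(Y − (X ∩ Z)) − (Y △ X) = {5, 11}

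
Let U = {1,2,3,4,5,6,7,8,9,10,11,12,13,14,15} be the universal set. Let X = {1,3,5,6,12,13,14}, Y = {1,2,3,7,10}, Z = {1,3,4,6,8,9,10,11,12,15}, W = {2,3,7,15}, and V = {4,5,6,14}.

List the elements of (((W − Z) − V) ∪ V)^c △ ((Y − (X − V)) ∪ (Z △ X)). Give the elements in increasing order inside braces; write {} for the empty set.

{1,2,3,4,5,7,12,14}

W − Z = {2,7}
(W − Z) − V = {2,7}
((W − Z) − V) ∪ V = {2,4,5,6,7,14}
(((W − Z) − V) ∪ V)^c = {1,3,8,9,10,11,12,13,15}
X − V = {1,3,12,13}
Y − (X − V) = {2,7,10}
Z △ X = {4,5,8,9,10,11,13,14,15}
(Y − (X − V)) ∪ (Z △ X) = {2,4,5,7,8,9,10,11,13,14,15}
(((W − Z) − V) ∪ V)^c △ ((Y − (X − V)) ∪ (Z △ X)) = {1,2,3,4,5,7,12,14}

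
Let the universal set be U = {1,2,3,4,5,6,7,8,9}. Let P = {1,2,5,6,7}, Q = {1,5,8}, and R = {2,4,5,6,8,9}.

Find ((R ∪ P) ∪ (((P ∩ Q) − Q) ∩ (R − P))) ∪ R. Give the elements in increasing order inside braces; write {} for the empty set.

{1,2,4,5,6,7,8,9}

R ∪ P = {1,2,4,5,6,7,8,9}
P ∩ Q = {1,5}
(P ∩ Q) − Q = {}
R − P = {4,8,9}
((P ∩ Q) − Q) ∩ (R − P) = {}
(R ∪ P) ∪ (((P ∩ Q) − Q) ∩ (R − P)) = {1,2,4,5,6,7,8,9}
((R ∪ P) ∪ (((P ∩ Q) − Q) ∩ (R − P))) ∪ R = {1,2,4,5,6,7,8,9}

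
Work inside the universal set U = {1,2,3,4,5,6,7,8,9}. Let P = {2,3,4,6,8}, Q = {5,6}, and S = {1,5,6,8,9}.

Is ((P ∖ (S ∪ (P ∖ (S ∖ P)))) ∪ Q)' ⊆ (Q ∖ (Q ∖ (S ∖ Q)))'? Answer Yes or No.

Yes

S ∖ P = {1,5,9}
P ∖ (S ∖ P) = {2,3,4,6,8}
S ∪ (P ∖ (S ∖ P)) = {1,2,3,4,5,6,8,9}
P ∖ (S ∪ (P ∖ (S ∖ P))) = {}
(P ∖ (S ∪ (P ∖ (S ∖ P)))) ∪ Q = {5,6}
((P ∖ (S ∪ (P ∖ (S ∖ P)))) ∪ Q)' = {1,2,3,4,7,8,9}
S ∖ Q = {1,8,9}
Q ∖ (S ∖ Q) = {5,6}
Q ∖ (Q ∖ (S ∖ Q)) = {}
(Q ∖ (Q ∖ (S ∖ Q)))' = {1,2,3,4,5,6,7,8,9}
Every element of {1,2,3,4,7,8,9} is in {1,2,3,4,5,6,7,8,9}, so ((P ∖ (S ∪ (P ∖ (S ∖ P)))) ∪ Q)' ⊆ (Q ∖ (Q ∖ (S ∖ Q)))'.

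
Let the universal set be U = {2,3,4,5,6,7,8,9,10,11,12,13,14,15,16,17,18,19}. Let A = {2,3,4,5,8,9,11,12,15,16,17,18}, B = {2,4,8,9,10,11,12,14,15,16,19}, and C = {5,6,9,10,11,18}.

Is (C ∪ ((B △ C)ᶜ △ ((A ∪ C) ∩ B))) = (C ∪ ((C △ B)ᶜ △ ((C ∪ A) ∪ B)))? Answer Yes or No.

B △ C = {2,4,5,6,8,12,14,15,16,18,19}
(B △ C)ᶜ = {3,7,9,10,11,13,17}
A ∪ C = {2,3,4,5,6,8,9,10,11,12,15,16,17,18}
(A ∪ C) ∩ B = {2,4,8,9,10,11,12,15,16}
(B △ C)ᶜ △ ((A ∪ C) ∩ B) = {2,3,4,7,8,12,13,15,16,17}
C ∪ ((B △ C)ᶜ △ ((A ∪ C) ∩ B)) = {2,3,4,5,6,7,8,9,10,11,12,13,15,16,17,18}
C △ B = {2,4,5,6,8,12,14,15,16,18,19}
(C △ B)ᶜ = {3,7,9,10,11,13,17}
C ∪ A = {2,3,4,5,6,8,9,10,11,12,15,16,17,18}
(C ∪ A) ∪ B = {2,3,4,5,6,8,9,10,11,12,14,15,16,17,18,19}
(C △ B)ᶜ △ ((C ∪ A) ∪ B) = {2,4,5,6,7,8,12,13,14,15,16,18,19}
C ∪ ((C △ B)ᶜ △ ((C ∪ A) ∪ B)) = {2,4,5,6,7,8,9,10,11,12,13,14,15,16,18,19}
3 ∈ C ∪ ((B △ C)ᶜ △ ((A ∪ C) ∩ B)) but 3 ∉ C ∪ ((C △ B)ᶜ △ ((C ∪ A) ∪ B)), so they differ.

No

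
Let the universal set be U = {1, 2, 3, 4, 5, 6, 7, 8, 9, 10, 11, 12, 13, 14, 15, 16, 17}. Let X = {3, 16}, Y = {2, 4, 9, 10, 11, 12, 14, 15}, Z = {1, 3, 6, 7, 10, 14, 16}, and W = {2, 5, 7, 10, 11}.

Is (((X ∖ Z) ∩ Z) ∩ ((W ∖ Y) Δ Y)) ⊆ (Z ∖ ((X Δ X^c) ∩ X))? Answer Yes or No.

Yes

X ∖ Z = {}
(X ∖ Z) ∩ Z = {}
W ∖ Y = {5, 7}
(W ∖ Y) Δ Y = {2, 4, 5, 7, 9, 10, 11, 12, 14, 15}
((X ∖ Z) ∩ Z) ∩ ((W ∖ Y) Δ Y) = {}
X^c = {1, 2, 4, 5, 6, 7, 8, 9, 10, 11, 12, 13, 14, 15, 17}
X Δ X^c = {1, 2, 3, 4, 5, 6, 7, 8, 9, 10, 11, 12, 13, 14, 15, 16, 17}
(X Δ X^c) ∩ X = {3, 16}
Z ∖ ((X Δ X^c) ∩ X) = {1, 6, 7, 10, 14}
Every element of {} is in {1, 6, 7, 10, 14}, so ((X ∖ Z) ∩ Z) ∩ ((W ∖ Y) Δ Y) ⊆ Z ∖ ((X Δ X^c) ∩ X).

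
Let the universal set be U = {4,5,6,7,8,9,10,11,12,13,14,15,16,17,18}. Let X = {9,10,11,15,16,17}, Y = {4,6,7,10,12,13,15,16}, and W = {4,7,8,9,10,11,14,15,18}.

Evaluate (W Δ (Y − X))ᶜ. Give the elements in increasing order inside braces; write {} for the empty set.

Y − X = {4,6,7,12,13}
W Δ (Y − X) = {6,8,9,10,11,12,13,14,15,18}
(W Δ (Y − X))ᶜ = {4,5,7,16,17}

{4,5,7,16,17}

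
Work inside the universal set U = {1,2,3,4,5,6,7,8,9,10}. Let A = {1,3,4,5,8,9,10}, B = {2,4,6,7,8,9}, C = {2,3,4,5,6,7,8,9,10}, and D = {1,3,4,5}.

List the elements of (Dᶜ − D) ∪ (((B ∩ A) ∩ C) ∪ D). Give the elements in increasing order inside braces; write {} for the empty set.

{1,2,3,4,5,6,7,8,9,10}

Dᶜ = {2,6,7,8,9,10}
Dᶜ − D = {2,6,7,8,9,10}
B ∩ A = {4,8,9}
(B ∩ A) ∩ C = {4,8,9}
((B ∩ A) ∩ C) ∪ D = {1,3,4,5,8,9}
(Dᶜ − D) ∪ (((B ∩ A) ∩ C) ∪ D) = {1,2,3,4,5,6,7,8,9,10}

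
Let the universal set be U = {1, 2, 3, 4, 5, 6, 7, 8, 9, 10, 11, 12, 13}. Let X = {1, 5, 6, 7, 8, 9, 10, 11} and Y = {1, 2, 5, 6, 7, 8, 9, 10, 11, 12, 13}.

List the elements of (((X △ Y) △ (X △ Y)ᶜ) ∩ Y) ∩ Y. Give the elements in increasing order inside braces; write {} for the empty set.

X △ Y = {2, 12, 13}
(X △ Y)ᶜ = {1, 3, 4, 5, 6, 7, 8, 9, 10, 11}
(X △ Y) △ (X △ Y)ᶜ = {1, 2, 3, 4, 5, 6, 7, 8, 9, 10, 11, 12, 13}
((X △ Y) △ (X △ Y)ᶜ) ∩ Y = {1, 2, 5, 6, 7, 8, 9, 10, 11, 12, 13}
(((X △ Y) △ (X △ Y)ᶜ) ∩ Y) ∩ Y = {1, 2, 5, 6, 7, 8, 9, 10, 11, 12, 13}

{1, 2, 5, 6, 7, 8, 9, 10, 11, 12, 13}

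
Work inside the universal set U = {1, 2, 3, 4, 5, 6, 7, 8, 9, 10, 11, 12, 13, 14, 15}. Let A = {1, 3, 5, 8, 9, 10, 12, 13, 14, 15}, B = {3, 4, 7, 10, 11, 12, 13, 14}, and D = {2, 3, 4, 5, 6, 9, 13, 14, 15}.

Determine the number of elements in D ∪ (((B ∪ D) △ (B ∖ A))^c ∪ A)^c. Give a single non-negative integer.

9

B ∪ D = {2, 3, 4, 5, 6, 7, 9, 10, 11, 12, 13, 14, 15}
B ∖ A = {4, 7, 11}
(B ∪ D) △ (B ∖ A) = {2, 3, 5, 6, 9, 10, 12, 13, 14, 15}
((B ∪ D) △ (B ∖ A))^c = {1, 4, 7, 8, 11}
((B ∪ D) △ (B ∖ A))^c ∪ A = {1, 3, 4, 5, 7, 8, 9, 10, 11, 12, 13, 14, 15}
(((B ∪ D) △ (B ∖ A))^c ∪ A)^c = {2, 6}
D ∪ (((B ∪ D) △ (B ∖ A))^c ∪ A)^c = {2, 3, 4, 5, 6, 9, 13, 14, 15}
|D ∪ (((B ∪ D) △ (B ∖ A))^c ∪ A)^c| = 9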